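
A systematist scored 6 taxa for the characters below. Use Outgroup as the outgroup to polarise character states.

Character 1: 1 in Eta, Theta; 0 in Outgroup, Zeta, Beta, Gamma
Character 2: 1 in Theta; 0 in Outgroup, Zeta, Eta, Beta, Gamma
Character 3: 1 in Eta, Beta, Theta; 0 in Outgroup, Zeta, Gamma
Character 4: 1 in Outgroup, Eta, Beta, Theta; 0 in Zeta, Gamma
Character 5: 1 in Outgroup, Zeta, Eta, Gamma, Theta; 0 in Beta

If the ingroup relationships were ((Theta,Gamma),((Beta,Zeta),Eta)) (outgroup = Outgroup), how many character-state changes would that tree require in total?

Map each character onto ((Theta,Gamma),((Beta,Zeta),Eta)) (rooted by Outgroup) and count the minimum state changes it requires (Fitch parsimony):
Character 1: 2; Character 2: 1; Character 3: 3; Character 4: 2; Character 5: 1.
Total tree length = 9.

9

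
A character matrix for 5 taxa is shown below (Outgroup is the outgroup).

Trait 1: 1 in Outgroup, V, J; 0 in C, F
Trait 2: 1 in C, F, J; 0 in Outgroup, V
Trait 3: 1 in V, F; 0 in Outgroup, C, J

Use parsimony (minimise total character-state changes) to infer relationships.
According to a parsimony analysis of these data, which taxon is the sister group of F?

C

Character polarity is set by the outgroup: the derived state is whichever differs from the outgroup's state, so for Trait 1 the derived state is '0', and for the remaining characters it is '1'.
Trait 1: derived state '0' in C and F only — synapomorphy for {C, F}.
Trait 2: derived state '1' in C, F, and J only — synapomorphy for {C, F, J}.
Trait 3 (state '1') occurs in F and V but conflicts with the nesting implied by the other characters — most parsimoniously interpreted as homoplasy.
Most parsimonious ingroup topology: (V,((C,F),J)).
F and C form a cherry on this tree, so they are sister taxa.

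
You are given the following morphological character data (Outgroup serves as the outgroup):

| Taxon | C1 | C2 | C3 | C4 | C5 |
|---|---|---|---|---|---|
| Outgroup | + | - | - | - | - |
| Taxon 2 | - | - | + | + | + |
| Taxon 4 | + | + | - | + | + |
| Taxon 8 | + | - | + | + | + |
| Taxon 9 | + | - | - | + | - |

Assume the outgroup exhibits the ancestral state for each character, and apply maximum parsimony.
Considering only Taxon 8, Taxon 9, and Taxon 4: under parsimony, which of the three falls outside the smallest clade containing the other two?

Taxon 9

Character polarity is set by the outgroup: the derived state is whichever differs from the outgroup's state, so for C1 the derived state is '-', and for the remaining characters it is '+'.
C1: derived state '-' in Taxon 2 only — an autapomorphy, so it tells us nothing about relationships among taxa.
C2: derived state '+' in Taxon 4 only — an autapomorphy, so it tells us nothing about relationships among taxa.
C3: derived state '+' in Taxon 2 and Taxon 8 only — synapomorphy for {Taxon 2, Taxon 8}.
C4 (derived state '+') is shared by all ingroup taxa — unites the whole ingroup.
C5 (derived state '+') is shared by Taxon 2, Taxon 4, and Taxon 8 — a synapomorphy uniting that clade.
Most parsimonious ingroup topology: (((Taxon 2,Taxon 8),Taxon 4),Taxon 9).
Taxon 8 and Taxon 4 share a more recent common ancestor with each other than either does with Taxon 9, so Taxon 9 is the least closely related of the three.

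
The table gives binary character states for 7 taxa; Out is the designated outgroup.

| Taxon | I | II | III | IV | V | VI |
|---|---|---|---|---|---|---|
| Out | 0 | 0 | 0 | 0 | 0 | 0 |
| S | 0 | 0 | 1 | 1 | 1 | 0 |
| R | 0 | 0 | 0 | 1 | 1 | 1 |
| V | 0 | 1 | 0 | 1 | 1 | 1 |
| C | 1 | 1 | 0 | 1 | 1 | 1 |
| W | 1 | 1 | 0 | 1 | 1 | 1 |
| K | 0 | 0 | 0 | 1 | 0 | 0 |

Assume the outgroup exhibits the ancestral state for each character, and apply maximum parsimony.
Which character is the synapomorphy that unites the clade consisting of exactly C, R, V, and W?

The outgroup has state '0' for every character, so '1' is the derived state throughout.
I: derived state '1' in C and W only — synapomorphy for {C, W}.
Only C, V, and W show the derived state '1' for II, supporting them as a clade.
III: derived state '1' in S only — an autapomorphy, so it tells us nothing about relationships among taxa.
All ingroup taxa share the derived state '1' for IV; it defines the ingroup but does not resolve relationships within it.
V (derived state '1') is shared by C, R, S, V, and W — a synapomorphy uniting that clade.
VI (derived state '1') is shared by C, R, V, and W — a synapomorphy uniting that clade.
Most parsimonious ingroup topology: ((S,(R,(V,(C,W)))),K).
The clade {C, R, V, W} is supported by VI: its derived state '1' occurs in exactly those taxa and in no other taxon (including the outgroup).

VI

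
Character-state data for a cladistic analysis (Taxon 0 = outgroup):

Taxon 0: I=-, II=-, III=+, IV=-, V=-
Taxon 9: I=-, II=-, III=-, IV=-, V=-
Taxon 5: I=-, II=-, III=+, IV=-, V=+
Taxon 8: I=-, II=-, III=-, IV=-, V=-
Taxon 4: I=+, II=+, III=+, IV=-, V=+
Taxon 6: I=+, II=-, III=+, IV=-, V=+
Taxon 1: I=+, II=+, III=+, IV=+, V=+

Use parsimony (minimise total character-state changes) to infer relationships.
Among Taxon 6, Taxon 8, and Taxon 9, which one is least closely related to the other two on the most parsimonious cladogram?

Character polarity is set by the outgroup: the derived state is whichever differs from the outgroup's state, so for III the derived state is '-', and for the remaining characters it is '+'.
I: derived state '+' in Taxon 1, Taxon 4, and Taxon 6 only — synapomorphy for {Taxon 1, Taxon 4, Taxon 6}.
II (derived state '+') is shared by Taxon 1 and Taxon 4 — a synapomorphy uniting that clade.
III: derived state '-' in Taxon 8 and Taxon 9 only — synapomorphy for {Taxon 8, Taxon 9}.
IV (derived state '+') is unique to Taxon 1 (autapomorphy; uninformative for grouping).
Only Taxon 1, Taxon 4, Taxon 5, and Taxon 6 show the derived state '+' for V, supporting them as a clade.
Most parsimonious ingroup topology: ((Taxon 9,Taxon 8),(Taxon 5,((Taxon 4,Taxon 1),Taxon 6))).
Taxon 8 and Taxon 9 share a more recent common ancestor with each other than either does with Taxon 6, so Taxon 6 is the least closely related of the three.

Taxon 6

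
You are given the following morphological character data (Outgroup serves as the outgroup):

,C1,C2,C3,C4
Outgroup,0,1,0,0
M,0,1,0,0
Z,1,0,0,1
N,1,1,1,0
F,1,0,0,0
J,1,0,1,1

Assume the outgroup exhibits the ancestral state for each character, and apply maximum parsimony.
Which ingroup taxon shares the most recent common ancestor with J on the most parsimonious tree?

Z

Character polarity is set by the outgroup: the derived state is whichever differs from the outgroup's state, so for C2 the derived state is '0', and for the remaining characters it is '1'.
C1 (derived state '1') is shared by F, J, N, and Z — a synapomorphy uniting that clade.
Only F, J, and Z show the derived state '0' for C2, supporting them as a clade.
C3 (state '1') occurs in J and N but conflicts with the nesting implied by the other characters — most parsimoniously interpreted as homoplasy.
C4 (derived state '1') is shared by J and Z — a synapomorphy uniting that clade.
Most parsimonious ingroup topology: (M,(((Z,J),F),N)).
J and Z form a cherry on this tree, so they are sister taxa.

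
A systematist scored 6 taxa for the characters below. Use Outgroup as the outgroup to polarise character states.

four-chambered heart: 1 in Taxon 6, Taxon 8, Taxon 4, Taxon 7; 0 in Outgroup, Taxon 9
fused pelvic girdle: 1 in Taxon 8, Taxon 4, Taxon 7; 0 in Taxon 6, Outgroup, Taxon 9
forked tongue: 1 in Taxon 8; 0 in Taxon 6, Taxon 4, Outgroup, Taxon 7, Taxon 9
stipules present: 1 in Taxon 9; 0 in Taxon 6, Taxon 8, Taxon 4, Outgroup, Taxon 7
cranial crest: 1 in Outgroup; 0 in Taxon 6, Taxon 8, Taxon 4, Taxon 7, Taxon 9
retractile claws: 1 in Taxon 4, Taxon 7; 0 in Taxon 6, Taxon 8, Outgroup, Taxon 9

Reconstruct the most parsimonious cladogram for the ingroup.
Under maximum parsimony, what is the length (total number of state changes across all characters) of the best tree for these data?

6

Character polarity is set by the outgroup: the derived state is whichever differs from the outgroup's state, so for cranial crest the derived state is '0', and for the remaining characters it is '1'.
Only Taxon 4, Taxon 6, Taxon 7, and Taxon 8 show the derived state '1' for four-chambered heart, supporting them as a clade.
Only Taxon 4, Taxon 7, and Taxon 8 show the derived state '1' for fused pelvic girdle, supporting them as a clade.
forked tongue (derived state '1') is unique to Taxon 8 (autapomorphy; uninformative for grouping).
stipules present (derived state '1') is unique to Taxon 9 (autapomorphy; uninformative for grouping).
All ingroup taxa share the derived state '0' for cranial crest; it defines the ingroup but does not resolve relationships within it.
retractile claws: derived state '1' in Taxon 4 and Taxon 7 only — synapomorphy for {Taxon 4, Taxon 7}.
Most parsimonious ingroup topology: (((Taxon 8,(Taxon 7,Taxon 4)),Taxon 6),Taxon 9).
Changes per character on this tree: four-chambered heart: 1; fused pelvic girdle: 1; forked tongue: 1; stipules present: 1; cranial crest: 1; retractile claws: 1.
Total = 6.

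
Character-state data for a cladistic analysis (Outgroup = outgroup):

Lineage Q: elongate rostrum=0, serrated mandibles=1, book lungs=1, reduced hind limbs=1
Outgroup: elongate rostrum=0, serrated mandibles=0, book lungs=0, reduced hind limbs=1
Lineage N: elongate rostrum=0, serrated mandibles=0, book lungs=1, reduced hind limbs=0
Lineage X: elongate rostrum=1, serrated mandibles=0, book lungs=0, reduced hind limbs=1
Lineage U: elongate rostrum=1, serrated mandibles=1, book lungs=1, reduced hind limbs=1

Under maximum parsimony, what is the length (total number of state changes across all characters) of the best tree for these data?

5

Character polarity is set by the outgroup: the derived state is whichever differs from the outgroup's state, so for reduced hind limbs the derived state is '0', and for the remaining characters it is '1'.
elongate rostrum (state '1') occurs in Lineage U and Lineage X but conflicts with the nesting implied by the other characters — most parsimoniously interpreted as homoplasy.
Only Lineage Q and Lineage U show the derived state '1' for serrated mandibles, supporting them as a clade.
book lungs: derived state '1' in Lineage N, Lineage Q, and Lineage U only — synapomorphy for {Lineage N, Lineage Q, Lineage U}.
reduced hind limbs: derived state '0' in Lineage N only — an autapomorphy, so it tells us nothing about relationships among taxa.
Most parsimonious ingroup topology: (((Lineage U,Lineage Q),Lineage N),Lineage X).
Changes per character on this tree: elongate rostrum: 2; serrated mandibles: 1; book lungs: 1; reduced hind limbs: 1.
Total = 5.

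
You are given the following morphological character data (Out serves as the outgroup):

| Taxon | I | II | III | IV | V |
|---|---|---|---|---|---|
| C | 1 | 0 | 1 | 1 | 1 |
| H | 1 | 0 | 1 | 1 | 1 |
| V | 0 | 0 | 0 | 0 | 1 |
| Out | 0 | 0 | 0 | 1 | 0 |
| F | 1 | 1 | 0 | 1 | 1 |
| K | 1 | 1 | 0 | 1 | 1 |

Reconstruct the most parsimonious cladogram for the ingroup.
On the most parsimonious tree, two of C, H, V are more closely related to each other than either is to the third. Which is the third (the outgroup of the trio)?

V

Character polarity is set by the outgroup: the derived state is whichever differs from the outgroup's state, so for IV the derived state is '0', and for the remaining characters it is '1'.
I: derived state '1' in C, F, H, and K only — synapomorphy for {C, F, H, K}.
Only F and K show the derived state '1' for II, supporting them as a clade.
Only C and H show the derived state '1' for III, supporting them as a clade.
IV: derived state '0' in V only — an autapomorphy, so it tells us nothing about relationships among taxa.
All ingroup taxa share the derived state '1' for V; it defines the ingroup but does not resolve relationships within it.
Most parsimonious ingroup topology: (((C,H),(K,F)),V).
H and C share a more recent common ancestor with each other than either does with V, so V is the least closely related of the three.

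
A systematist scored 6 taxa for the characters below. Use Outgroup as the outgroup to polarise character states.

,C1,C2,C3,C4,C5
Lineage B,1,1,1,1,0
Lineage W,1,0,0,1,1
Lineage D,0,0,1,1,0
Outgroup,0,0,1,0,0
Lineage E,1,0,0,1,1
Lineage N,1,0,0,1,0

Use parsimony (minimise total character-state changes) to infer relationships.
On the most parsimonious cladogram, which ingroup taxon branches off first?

Lineage D

Character polarity is set by the outgroup: the derived state is whichever differs from the outgroup's state, so for C3 the derived state is '0', and for the remaining characters it is '1'.
C1 (derived state '1') is shared by Lineage B, Lineage E, Lineage N, and Lineage W — a synapomorphy uniting that clade.
C2: derived state '1' in Lineage B only — an autapomorphy, so it tells us nothing about relationships among taxa.
Only Lineage E, Lineage N, and Lineage W show the derived state '0' for C3, supporting them as a clade.
C4 (derived state '1') is shared by all ingroup taxa — unites the whole ingroup.
Only Lineage E and Lineage W show the derived state '1' for C5, supporting them as a clade.
Most parsimonious ingroup topology: ((Lineage B,((Lineage E,Lineage W),Lineage N)),Lineage D).
Lineage D is sister to the clade containing all other ingroup taxa, so it is the earliest-diverging (most basal) ingroup lineage.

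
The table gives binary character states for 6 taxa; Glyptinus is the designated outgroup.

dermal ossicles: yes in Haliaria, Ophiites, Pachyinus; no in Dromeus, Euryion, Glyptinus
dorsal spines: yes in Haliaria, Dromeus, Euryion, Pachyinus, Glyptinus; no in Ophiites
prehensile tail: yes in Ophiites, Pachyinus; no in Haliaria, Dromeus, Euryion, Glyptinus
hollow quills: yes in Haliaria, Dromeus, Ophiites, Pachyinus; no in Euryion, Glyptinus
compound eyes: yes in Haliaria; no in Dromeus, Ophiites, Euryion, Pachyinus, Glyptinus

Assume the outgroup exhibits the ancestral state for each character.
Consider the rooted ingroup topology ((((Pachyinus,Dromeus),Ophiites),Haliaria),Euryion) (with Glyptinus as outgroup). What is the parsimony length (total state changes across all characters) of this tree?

Map each character onto ((((Pachyinus,Dromeus),Ophiites),Haliaria),Euryion) (rooted by Glyptinus) and count the minimum state changes it requires (Fitch parsimony):
dermal ossicles: 2; dorsal spines: 1; prehensile tail: 2; hollow quills: 1; compound eyes: 1.
Total tree length = 7.

7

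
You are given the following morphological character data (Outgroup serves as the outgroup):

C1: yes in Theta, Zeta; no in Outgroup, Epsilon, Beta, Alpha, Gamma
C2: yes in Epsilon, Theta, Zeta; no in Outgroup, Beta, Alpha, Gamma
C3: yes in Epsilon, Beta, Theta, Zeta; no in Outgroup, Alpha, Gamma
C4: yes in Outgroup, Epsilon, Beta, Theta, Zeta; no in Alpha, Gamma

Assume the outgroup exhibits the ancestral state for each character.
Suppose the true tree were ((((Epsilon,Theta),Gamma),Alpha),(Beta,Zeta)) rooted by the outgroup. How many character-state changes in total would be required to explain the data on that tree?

Map each character onto ((((Epsilon,Theta),Gamma),Alpha),(Beta,Zeta)) (rooted by Outgroup) and count the minimum state changes it requires (Fitch parsimony):
C1: 2; C2: 2; C3: 2; C4: 2.
Total tree length = 8.

8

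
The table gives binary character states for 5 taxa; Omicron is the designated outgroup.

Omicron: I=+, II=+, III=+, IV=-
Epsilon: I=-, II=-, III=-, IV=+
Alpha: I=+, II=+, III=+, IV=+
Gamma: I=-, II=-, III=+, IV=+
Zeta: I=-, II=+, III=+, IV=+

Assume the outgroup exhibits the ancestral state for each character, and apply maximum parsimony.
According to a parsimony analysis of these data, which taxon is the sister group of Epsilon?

Gamma

Character polarity is set by the outgroup: the derived state is whichever differs from the outgroup's state, so for I, II, III the derived state is '-', and for the remaining characters it is '+'.
Only Epsilon, Gamma, and Zeta show the derived state '-' for I, supporting them as a clade.
II (derived state '-') is shared by Epsilon and Gamma — a synapomorphy uniting that clade.
III: derived state '-' in Epsilon only — an autapomorphy, so it tells us nothing about relationships among taxa.
All ingroup taxa share the derived state '+' for IV; it defines the ingroup but does not resolve relationships within it.
Most parsimonious ingroup topology: (((Epsilon,Gamma),Zeta),Alpha).
Epsilon and Gamma form a cherry on this tree, so they are sister taxa.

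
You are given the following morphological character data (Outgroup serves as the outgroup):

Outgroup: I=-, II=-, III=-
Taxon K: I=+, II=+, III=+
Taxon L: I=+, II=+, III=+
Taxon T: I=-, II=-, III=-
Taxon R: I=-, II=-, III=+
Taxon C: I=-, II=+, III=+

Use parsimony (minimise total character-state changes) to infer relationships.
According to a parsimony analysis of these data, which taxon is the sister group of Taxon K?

The outgroup has state '-' for every character, so '+' is the derived state throughout.
I (derived state '+') is shared by Taxon K and Taxon L — a synapomorphy uniting that clade.
Only Taxon C, Taxon K, and Taxon L show the derived state '+' for II, supporting them as a clade.
III (derived state '+') is shared by Taxon C, Taxon K, Taxon L, and Taxon R — a synapomorphy uniting that clade.
Most parsimonious ingroup topology: ((((Taxon K,Taxon L),Taxon C),Taxon R),Taxon T).
Taxon K and Taxon L form a cherry on this tree, so they are sister taxa.

Taxon L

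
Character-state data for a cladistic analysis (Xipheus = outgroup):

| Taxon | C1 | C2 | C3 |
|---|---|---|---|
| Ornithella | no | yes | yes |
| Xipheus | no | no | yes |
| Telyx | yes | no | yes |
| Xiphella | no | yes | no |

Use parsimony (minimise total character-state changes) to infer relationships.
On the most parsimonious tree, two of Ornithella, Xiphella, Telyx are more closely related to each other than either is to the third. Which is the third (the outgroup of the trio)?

Character polarity is set by the outgroup: the derived state is whichever differs from the outgroup's state, so for C3 the derived state is 'no', and for the remaining characters it is 'yes'.
C1 (derived state 'yes') is unique to Telyx (autapomorphy; uninformative for grouping).
C2: derived state 'yes' in Ornithella and Xiphella only — synapomorphy for {Ornithella, Xiphella}.
C3: derived state 'no' in Xiphella only — an autapomorphy, so it tells us nothing about relationships among taxa.
Most parsimonious ingroup topology: ((Xiphella,Ornithella),Telyx).
Xiphella and Ornithella share a more recent common ancestor with each other than either does with Telyx, so Telyx is the least closely related of the three.

Telyx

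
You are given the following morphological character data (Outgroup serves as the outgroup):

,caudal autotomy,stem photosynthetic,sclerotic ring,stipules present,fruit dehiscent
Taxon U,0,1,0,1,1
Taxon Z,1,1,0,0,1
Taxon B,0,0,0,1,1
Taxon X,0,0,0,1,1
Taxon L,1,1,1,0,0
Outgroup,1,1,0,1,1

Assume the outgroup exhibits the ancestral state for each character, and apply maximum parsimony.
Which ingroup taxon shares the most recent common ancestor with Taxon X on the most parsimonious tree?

Character polarity is set by the outgroup: the derived state is whichever differs from the outgroup's state, so for caudal autotomy, stem photosynthetic, stipules present, fruit dehiscent the derived state is '0', and for the remaining characters it is '1'.
caudal autotomy (derived state '0') is shared by Taxon B, Taxon U, and Taxon X — a synapomorphy uniting that clade.
Only Taxon B and Taxon X show the derived state '0' for stem photosynthetic, supporting them as a clade.
sclerotic ring (derived state '1') is unique to Taxon L (autapomorphy; uninformative for grouping).
Only Taxon L and Taxon Z show the derived state '0' for stipules present, supporting them as a clade.
fruit dehiscent: derived state '0' in Taxon L only — an autapomorphy, so it tells us nothing about relationships among taxa.
Most parsimonious ingroup topology: ((Taxon L,Taxon Z),((Taxon X,Taxon B),Taxon U)).
Taxon X and Taxon B form a cherry on this tree, so they are sister taxa.

Taxon B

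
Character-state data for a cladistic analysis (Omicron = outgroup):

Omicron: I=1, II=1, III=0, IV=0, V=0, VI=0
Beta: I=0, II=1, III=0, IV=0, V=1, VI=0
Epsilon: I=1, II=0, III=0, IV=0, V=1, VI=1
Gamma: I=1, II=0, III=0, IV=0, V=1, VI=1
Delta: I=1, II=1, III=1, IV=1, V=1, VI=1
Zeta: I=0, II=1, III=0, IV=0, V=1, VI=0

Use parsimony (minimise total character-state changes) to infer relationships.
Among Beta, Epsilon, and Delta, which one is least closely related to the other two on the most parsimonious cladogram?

Beta

Character polarity is set by the outgroup: the derived state is whichever differs from the outgroup's state, so for I, II the derived state is '0', and for the remaining characters it is '1'.
I (derived state '0') is shared by Beta and Zeta — a synapomorphy uniting that clade.
II (derived state '0') is shared by Epsilon and Gamma — a synapomorphy uniting that clade.
III: derived state '1' in Delta only — an autapomorphy, so it tells us nothing about relationships among taxa.
IV: derived state '1' in Delta only — an autapomorphy, so it tells us nothing about relationships among taxa.
V (derived state '1') is shared by all ingroup taxa — unites the whole ingroup.
Only Delta, Epsilon, and Gamma show the derived state '1' for VI, supporting them as a clade.
Most parsimonious ingroup topology: ((Beta,Zeta),((Epsilon,Gamma),Delta)).
Epsilon and Delta share a more recent common ancestor with each other than either does with Beta, so Beta is the least closely related of the three.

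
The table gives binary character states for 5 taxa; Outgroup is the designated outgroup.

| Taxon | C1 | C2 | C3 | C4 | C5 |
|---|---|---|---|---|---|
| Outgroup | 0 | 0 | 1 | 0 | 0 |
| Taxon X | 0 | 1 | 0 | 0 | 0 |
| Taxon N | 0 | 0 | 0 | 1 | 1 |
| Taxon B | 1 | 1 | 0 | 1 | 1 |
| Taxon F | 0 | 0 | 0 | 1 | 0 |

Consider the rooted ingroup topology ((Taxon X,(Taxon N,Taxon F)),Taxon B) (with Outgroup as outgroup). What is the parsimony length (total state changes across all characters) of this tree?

Map each character onto ((Taxon X,(Taxon N,Taxon F)),Taxon B) (rooted by Outgroup) and count the minimum state changes it requires (Fitch parsimony):
C1: 1; C2: 2; C3: 1; C4: 2; C5: 2.
Total tree length = 8.

8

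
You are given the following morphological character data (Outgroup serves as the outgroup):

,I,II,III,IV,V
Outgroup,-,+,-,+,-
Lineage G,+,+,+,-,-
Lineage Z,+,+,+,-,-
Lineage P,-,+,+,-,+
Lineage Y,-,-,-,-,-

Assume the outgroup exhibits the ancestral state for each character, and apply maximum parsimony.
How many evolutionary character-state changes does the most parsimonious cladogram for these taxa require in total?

Character polarity is set by the outgroup: the derived state is whichever differs from the outgroup's state, so for II, IV the derived state is '-', and for the remaining characters it is '+'.
I: derived state '+' in Lineage G and Lineage Z only — synapomorphy for {Lineage G, Lineage Z}.
II (derived state '-') is unique to Lineage Y (autapomorphy; uninformative for grouping).
III (derived state '+') is shared by Lineage G, Lineage P, and Lineage Z — a synapomorphy uniting that clade.
IV (derived state '-') is shared by all ingroup taxa — unites the whole ingroup.
V (derived state '+') is unique to Lineage P (autapomorphy; uninformative for grouping).
Most parsimonious ingroup topology: (((Lineage G,Lineage Z),Lineage P),Lineage Y).
Changes per character on this tree: I: 1; II: 1; III: 1; IV: 1; V: 1.
Total = 5.

5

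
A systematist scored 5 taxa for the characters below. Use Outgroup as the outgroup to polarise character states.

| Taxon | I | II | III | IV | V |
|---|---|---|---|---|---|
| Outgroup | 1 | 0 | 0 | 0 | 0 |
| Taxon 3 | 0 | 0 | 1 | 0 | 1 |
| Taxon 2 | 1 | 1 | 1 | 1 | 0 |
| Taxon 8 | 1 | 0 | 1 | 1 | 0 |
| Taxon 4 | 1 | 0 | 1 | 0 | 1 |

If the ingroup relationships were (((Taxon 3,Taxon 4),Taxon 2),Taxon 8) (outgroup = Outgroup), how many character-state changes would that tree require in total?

6

Map each character onto (((Taxon 3,Taxon 4),Taxon 2),Taxon 8) (rooted by Outgroup) and count the minimum state changes it requires (Fitch parsimony):
I: 1; II: 1; III: 1; IV: 2; V: 1.
Total tree length = 6.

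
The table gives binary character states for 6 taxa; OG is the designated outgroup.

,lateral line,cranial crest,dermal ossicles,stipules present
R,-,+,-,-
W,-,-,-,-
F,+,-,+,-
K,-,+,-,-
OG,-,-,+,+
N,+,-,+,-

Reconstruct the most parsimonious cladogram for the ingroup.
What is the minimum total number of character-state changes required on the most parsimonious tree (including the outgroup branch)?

4

Character polarity is set by the outgroup: the derived state is whichever differs from the outgroup's state, so for dermal ossicles, stipules present the derived state is '-', and for the remaining characters it is '+'.
lateral line (derived state '+') is shared by F and N — a synapomorphy uniting that clade.
Only K and R show the derived state '+' for cranial crest, supporting them as a clade.
dermal ossicles: derived state '-' in K, R, and W only — synapomorphy for {K, R, W}.
All ingroup taxa share the derived state '-' for stipules present; it defines the ingroup but does not resolve relationships within it.
Most parsimonious ingroup topology: (((K,R),W),(F,N)).
Changes per character on this tree: lateral line: 1; cranial crest: 1; dermal ossicles: 1; stipules present: 1.
Total = 4.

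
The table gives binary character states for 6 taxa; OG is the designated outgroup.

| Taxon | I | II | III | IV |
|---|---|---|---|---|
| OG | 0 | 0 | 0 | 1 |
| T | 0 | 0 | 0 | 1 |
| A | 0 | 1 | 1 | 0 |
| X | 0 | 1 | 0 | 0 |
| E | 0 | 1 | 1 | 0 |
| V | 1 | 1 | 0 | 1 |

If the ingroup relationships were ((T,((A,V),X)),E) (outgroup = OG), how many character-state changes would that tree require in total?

Map each character onto ((T,((A,V),X)),E) (rooted by OG) and count the minimum state changes it requires (Fitch parsimony):
I: 1; II: 2; III: 2; IV: 3.
Total tree length = 8.

8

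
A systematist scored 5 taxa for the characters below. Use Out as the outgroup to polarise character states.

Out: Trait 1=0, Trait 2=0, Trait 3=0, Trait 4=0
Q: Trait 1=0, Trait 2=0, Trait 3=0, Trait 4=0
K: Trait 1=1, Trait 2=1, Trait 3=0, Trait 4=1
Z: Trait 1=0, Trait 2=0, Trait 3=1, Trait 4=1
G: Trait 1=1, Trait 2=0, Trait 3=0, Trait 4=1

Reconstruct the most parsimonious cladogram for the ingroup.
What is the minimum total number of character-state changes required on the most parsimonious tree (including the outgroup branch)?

The outgroup has state '0' for every character, so '1' is the derived state throughout.
Trait 1 (derived state '1') is shared by G and K — a synapomorphy uniting that clade.
Trait 2: derived state '1' in K only — an autapomorphy, so it tells us nothing about relationships among taxa.
Trait 3 (derived state '1') is unique to Z (autapomorphy; uninformative for grouping).
Only G, K, and Z show the derived state '1' for Trait 4, supporting them as a clade.
Most parsimonious ingroup topology: (Q,((K,G),Z)).
Changes per character on this tree: Trait 1: 1; Trait 2: 1; Trait 3: 1; Trait 4: 1.
Total = 4.

4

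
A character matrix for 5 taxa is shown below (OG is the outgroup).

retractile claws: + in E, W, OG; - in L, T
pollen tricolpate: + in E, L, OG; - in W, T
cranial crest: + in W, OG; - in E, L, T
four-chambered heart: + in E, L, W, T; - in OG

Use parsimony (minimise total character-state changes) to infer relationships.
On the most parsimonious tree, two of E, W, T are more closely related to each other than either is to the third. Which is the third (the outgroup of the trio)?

W

Character polarity is set by the outgroup: the derived state is whichever differs from the outgroup's state, so for retractile claws, pollen tricolpate, cranial crest the derived state is '-', and for the remaining characters it is '+'.
retractile claws (derived state '-') is shared by L and T — a synapomorphy uniting that clade.
pollen tricolpate groups T and W, which is incompatible with the clades supported by the remaining characters; treating it as convergent (homoplasy) costs fewer steps than any alternative tree.
Only E, L, and T show the derived state '-' for cranial crest, supporting them as a clade.
four-chambered heart (derived state '+') is shared by all ingroup taxa — unites the whole ingroup.
Most parsimonious ingroup topology: (W,(E,(T,L))).
T and E share a more recent common ancestor with each other than either does with W, so W is the least closely related of the three.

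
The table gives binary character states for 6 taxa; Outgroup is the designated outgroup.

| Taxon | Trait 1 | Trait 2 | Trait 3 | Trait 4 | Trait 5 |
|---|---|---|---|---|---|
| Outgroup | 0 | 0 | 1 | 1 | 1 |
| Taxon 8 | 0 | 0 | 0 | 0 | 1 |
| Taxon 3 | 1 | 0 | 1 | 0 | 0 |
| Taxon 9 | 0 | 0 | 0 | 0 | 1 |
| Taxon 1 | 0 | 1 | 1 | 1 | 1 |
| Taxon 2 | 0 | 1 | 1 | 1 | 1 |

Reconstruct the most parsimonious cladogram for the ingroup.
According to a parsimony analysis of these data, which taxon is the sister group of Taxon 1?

Character polarity is set by the outgroup: the derived state is whichever differs from the outgroup's state, so for Trait 3, Trait 4, Trait 5 the derived state is '0', and for the remaining characters it is '1'.
Trait 1: derived state '1' in Taxon 3 only — an autapomorphy, so it tells us nothing about relationships among taxa.
Trait 2: derived state '1' in Taxon 1 and Taxon 2 only — synapomorphy for {Taxon 1, Taxon 2}.
Trait 3 (derived state '0') is shared by Taxon 8 and Taxon 9 — a synapomorphy uniting that clade.
Trait 4 (derived state '0') is shared by Taxon 3, Taxon 8, and Taxon 9 — a synapomorphy uniting that clade.
Trait 5 (derived state '0') is unique to Taxon 3 (autapomorphy; uninformative for grouping).
Most parsimonious ingroup topology: (((Taxon 8,Taxon 9),Taxon 3),(Taxon 1,Taxon 2)).
Taxon 1 and Taxon 2 form a cherry on this tree, so they are sister taxa.

Taxon 2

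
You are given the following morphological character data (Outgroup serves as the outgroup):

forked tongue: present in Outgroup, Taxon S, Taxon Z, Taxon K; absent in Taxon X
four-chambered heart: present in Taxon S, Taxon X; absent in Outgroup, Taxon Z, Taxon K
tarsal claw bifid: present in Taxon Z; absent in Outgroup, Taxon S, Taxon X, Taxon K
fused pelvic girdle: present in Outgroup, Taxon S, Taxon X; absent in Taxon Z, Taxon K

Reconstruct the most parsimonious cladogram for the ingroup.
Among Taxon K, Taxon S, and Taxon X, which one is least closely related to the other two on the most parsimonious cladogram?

Character polarity is set by the outgroup: the derived state is whichever differs from the outgroup's state, so for forked tongue, fused pelvic girdle the derived state is 'absent', and for the remaining characters it is 'present'.
forked tongue: derived state 'absent' in Taxon X only — an autapomorphy, so it tells us nothing about relationships among taxa.
four-chambered heart (derived state 'present') is shared by Taxon S and Taxon X — a synapomorphy uniting that clade.
tarsal claw bifid: derived state 'present' in Taxon Z only — an autapomorphy, so it tells us nothing about relationships among taxa.
fused pelvic girdle: derived state 'absent' in Taxon K and Taxon Z only — synapomorphy for {Taxon K, Taxon Z}.
Most parsimonious ingroup topology: ((Taxon S,Taxon X),(Taxon Z,Taxon K)).
Taxon S and Taxon X share a more recent common ancestor with each other than either does with Taxon K, so Taxon K is the least closely related of the three.

Taxon K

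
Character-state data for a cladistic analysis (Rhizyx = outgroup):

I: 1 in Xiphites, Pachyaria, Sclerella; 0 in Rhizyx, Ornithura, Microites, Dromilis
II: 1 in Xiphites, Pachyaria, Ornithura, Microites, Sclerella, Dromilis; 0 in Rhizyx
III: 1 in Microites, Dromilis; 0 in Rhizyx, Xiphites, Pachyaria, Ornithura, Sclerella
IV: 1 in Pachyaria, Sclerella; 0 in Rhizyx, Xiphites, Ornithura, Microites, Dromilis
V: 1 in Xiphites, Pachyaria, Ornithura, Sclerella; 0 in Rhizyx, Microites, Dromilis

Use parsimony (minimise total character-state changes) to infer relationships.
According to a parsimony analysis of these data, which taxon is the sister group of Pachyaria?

The outgroup has state '0' for every character, so '1' is the derived state throughout.
I (derived state '1') is shared by Pachyaria, Sclerella, and Xiphites — a synapomorphy uniting that clade.
All ingroup taxa share the derived state '1' for II; it defines the ingroup but does not resolve relationships within it.
Only Dromilis and Microites show the derived state '1' for III, supporting them as a clade.
IV: derived state '1' in Pachyaria and Sclerella only — synapomorphy for {Pachyaria, Sclerella}.
Only Ornithura, Pachyaria, Sclerella, and Xiphites show the derived state '1' for V, supporting them as a clade.
Most parsimonious ingroup topology: (((Xiphites,(Pachyaria,Sclerella)),Ornithura),(Microites,Dromilis)).
Pachyaria and Sclerella form a cherry on this tree, so they are sister taxa.

Sclerella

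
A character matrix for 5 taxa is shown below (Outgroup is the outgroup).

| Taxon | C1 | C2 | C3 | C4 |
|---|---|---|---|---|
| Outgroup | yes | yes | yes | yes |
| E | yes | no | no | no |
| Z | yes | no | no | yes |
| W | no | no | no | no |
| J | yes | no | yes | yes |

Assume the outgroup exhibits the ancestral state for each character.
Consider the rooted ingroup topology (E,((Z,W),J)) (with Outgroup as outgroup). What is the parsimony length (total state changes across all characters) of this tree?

6

Map each character onto (E,((Z,W),J)) (rooted by Outgroup) and count the minimum state changes it requires (Fitch parsimony):
C1: 1; C2: 1; C3: 2; C4: 2.
Total tree length = 6.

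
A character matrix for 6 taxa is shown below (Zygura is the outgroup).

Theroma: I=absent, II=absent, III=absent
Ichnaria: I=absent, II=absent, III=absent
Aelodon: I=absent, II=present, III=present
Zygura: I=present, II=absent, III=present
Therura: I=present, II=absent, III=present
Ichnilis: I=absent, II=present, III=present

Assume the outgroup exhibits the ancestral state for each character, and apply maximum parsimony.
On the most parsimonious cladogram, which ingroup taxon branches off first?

Character polarity is set by the outgroup: the derived state is whichever differs from the outgroup's state, so for I, III the derived state is 'absent', and for the remaining characters it is 'present'.
Only Aelodon, Ichnaria, Ichnilis, and Theroma show the derived state 'absent' for I, supporting them as a clade.
II (derived state 'present') is shared by Aelodon and Ichnilis — a synapomorphy uniting that clade.
III (derived state 'absent') is shared by Ichnaria and Theroma — a synapomorphy uniting that clade.
Most parsimonious ingroup topology: (((Aelodon,Ichnilis),(Ichnaria,Theroma)),Therura).
Therura is sister to the clade containing all other ingroup taxa, so it is the earliest-diverging (most basal) ingroup lineage.

Therura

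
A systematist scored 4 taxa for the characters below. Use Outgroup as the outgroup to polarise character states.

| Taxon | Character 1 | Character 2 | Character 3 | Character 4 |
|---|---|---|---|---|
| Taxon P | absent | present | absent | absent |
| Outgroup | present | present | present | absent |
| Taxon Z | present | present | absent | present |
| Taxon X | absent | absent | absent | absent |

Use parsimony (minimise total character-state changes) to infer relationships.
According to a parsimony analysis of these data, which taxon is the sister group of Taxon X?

Character polarity is set by the outgroup: the derived state is whichever differs from the outgroup's state, so for Character 1, Character 2, Character 3 the derived state is 'absent', and for the remaining characters it is 'present'.
Character 1 (derived state 'absent') is shared by Taxon P and Taxon X — a synapomorphy uniting that clade.
Character 2 (derived state 'absent') is unique to Taxon X (autapomorphy; uninformative for grouping).
Character 3 (derived state 'absent') is shared by all ingroup taxa — unites the whole ingroup.
Character 4 (derived state 'present') is unique to Taxon Z (autapomorphy; uninformative for grouping).
Most parsimonious ingroup topology: ((Taxon P,Taxon X),Taxon Z).
Taxon X and Taxon P form a cherry on this tree, so they are sister taxa.

Taxon P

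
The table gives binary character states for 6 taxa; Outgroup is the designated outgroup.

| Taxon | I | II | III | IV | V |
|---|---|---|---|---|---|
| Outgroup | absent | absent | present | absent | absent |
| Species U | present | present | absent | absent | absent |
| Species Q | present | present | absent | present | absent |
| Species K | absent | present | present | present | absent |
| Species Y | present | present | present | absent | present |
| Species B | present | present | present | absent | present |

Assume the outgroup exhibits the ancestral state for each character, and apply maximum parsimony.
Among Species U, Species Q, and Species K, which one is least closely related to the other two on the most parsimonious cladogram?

Character polarity is set by the outgroup: the derived state is whichever differs from the outgroup's state, so for III the derived state is 'absent', and for the remaining characters it is 'present'.
I: derived state 'present' in Species B, Species Q, Species U, and Species Y only — synapomorphy for {Species B, Species Q, Species U, Species Y}.
All ingroup taxa share the derived state 'present' for II; it defines the ingroup but does not resolve relationships within it.
III: derived state 'absent' in Species Q and Species U only — synapomorphy for {Species Q, Species U}.
IV (state 'present') occurs in Species K and Species Q but conflicts with the nesting implied by the other characters — most parsimoniously interpreted as homoplasy.
V: derived state 'present' in Species B and Species Y only — synapomorphy for {Species B, Species Y}.
Most parsimonious ingroup topology: (((Species U,Species Q),(Species Y,Species B)),Species K).
Species Q and Species U share a more recent common ancestor with each other than either does with Species K, so Species K is the least closely related of the three.

Species K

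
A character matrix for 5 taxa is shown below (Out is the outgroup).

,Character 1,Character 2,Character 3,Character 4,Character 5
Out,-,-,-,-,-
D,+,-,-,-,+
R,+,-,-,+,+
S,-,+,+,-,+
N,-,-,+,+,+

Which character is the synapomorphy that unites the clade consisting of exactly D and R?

Character 1

The outgroup has state '-' for every character, so '+' is the derived state throughout.
Character 1 (derived state '+') is shared by D and R — a synapomorphy uniting that clade.
Character 2: derived state '+' in S only — an autapomorphy, so it tells us nothing about relationships among taxa.
Character 3 (derived state '+') is shared by N and S — a synapomorphy uniting that clade.
Character 4 groups N and R, which is incompatible with the clades supported by the remaining characters; treating it as convergent (homoplasy) costs fewer steps than any alternative tree.
Character 5 (derived state '+') is shared by all ingroup taxa — unites the whole ingroup.
Most parsimonious ingroup topology: ((D,R),(S,N)).
The clade {D, R} is supported by Character 1: its derived state '+' occurs in exactly those taxa and in no other taxon (including the outgroup).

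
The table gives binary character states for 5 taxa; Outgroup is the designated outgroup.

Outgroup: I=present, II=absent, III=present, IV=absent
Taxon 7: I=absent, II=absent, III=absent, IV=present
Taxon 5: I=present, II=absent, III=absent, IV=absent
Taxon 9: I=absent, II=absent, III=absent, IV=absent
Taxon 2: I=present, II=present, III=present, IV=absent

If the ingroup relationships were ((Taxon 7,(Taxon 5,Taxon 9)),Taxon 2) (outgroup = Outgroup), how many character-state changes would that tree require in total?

5

Map each character onto ((Taxon 7,(Taxon 5,Taxon 9)),Taxon 2) (rooted by Outgroup) and count the minimum state changes it requires (Fitch parsimony):
I: 2; II: 1; III: 1; IV: 1.
Total tree length = 5.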